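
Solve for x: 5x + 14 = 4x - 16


Starting with: 5x + 14 = 4x - 16
Move all x terms to left: (5 - 4)x = -16 - 14
Simplify: x = -30
Divide both sides by 1: x = -30

x = -30


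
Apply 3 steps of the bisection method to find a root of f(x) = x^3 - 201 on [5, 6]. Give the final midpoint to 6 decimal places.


f(x) = x^3 - 201
f(5) = -76 < 0
f(6) = 15 > 0

Step 1: midpoint = (5.000000 + 6.000000)/2 = 5.500000
  f(5.500000) = -34.625000
  f(mid) < 0, so root is in [5.500000, 6.000000]

Step 2: midpoint = (5.500000 + 6.000000)/2 = 5.750000
  f(5.750000) = -10.890625
  f(mid) < 0, so root is in [5.750000, 6.000000]

Step 3: midpoint = (5.750000 + 6.000000)/2 = 5.875000
  f(5.875000) = 1.779297
  f(mid) > 0, so root is in [5.750000, 5.875000]

midpoint = 5.875000


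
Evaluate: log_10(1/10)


We need the exponent such that 10^? = 1/10
10^(-1) = 1/10^1 = 1/10
Therefore log_10(1/10) = -1

-1


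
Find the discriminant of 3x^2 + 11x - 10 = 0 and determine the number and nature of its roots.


For ax^2 + bx + c = 0, discriminant D = b^2 - 4ac
Here a = 3, b = 11, c = -10
D = (11)^2 - 4(3)(-10) = 121 + 120 = 241

D = 241 > 0 but not a perfect square
The equation has 2 distinct real irrational roots.

Discriminant = 241, 2 distinct real irrational roots


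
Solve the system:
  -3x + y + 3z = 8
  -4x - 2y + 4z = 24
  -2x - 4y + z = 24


Using Cramer's rule. Expand each determinant along the first row.
D  = (-3)*[(-2)*1 - 4*(-4)] - 1*[(-4)*1 - 4*(-2)] + 3*[(-4)*(-4) - (-2)*(-2)]
  = (-3)*(14) - 1*(4) + 3*(12) = -10
Dx = 8*[(-2)*1 - 4*(-4)] - 1*[24*1 - 4*24] + 3*[24*(-4) - (-2)*24]
  = 8*(14) - 1*(-72) + 3*(-48) = 40
Dy = (-3)*[24*1 - 4*24] - 8*[(-4)*1 - 4*(-2)] + 3*[(-4)*24 - 24*(-2)]
  = (-3)*(-72) - 8*(4) + 3*(-48) = 40
Dz = (-3)*[(-2)*24 - 24*(-4)] - 1*[(-4)*24 - 24*(-2)] + 8*[(-4)*(-4) - (-2)*(-2)]
  = (-3)*(48) - 1*(-48) + 8*(12) = 0
x = Dx/D = 40/-10 = -4, y = Dy/D = 40/-10 = -4, z = Dz/D = 0/-10 = 0
Check eq1: (-3)(-4) + (1)(-4) + (3)(0) = 8 = 8 ✓
Check eq2: (-4)(-4) + (-2)(-4) + (4)(0) = 24 = 24 ✓
Check eq3: (-2)(-4) + (-4)(-4) + (1)(0) = 24 = 24 ✓

x = -4, y = -4, z = 0


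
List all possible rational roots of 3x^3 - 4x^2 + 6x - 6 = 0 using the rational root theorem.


Rational root theorem: possible roots are ±p/q where:
  p divides the constant term (-6): p ∈ {1, 2, 3, 6}
  q divides the leading coefficient (3): q ∈ {1, 3}

All possible rational roots: -6, -3, -2, -1, -2/3, -1/3, 1/3, 2/3, 1, 2, 3, 6

-6, -3, -2, -1, -2/3, -1/3, 1/3, 2/3, 1, 2, 3, 6


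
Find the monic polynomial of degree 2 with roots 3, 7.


A monic polynomial with roots 3, 7 is:
p(x) = (x - 3)(x - 7)
After multiplying by (x - 3): x - 3
After multiplying by (x - 7): x^2 - 10x + 21

x^2 - 10x + 21


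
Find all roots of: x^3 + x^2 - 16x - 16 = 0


Let p(x) = x^3 + x^2 - 16x - 16. By the rational root theorem (leading coefficient 1), any rational root is an integer divisor of 16: try ±1, ±2, ... in turn.
Test x = 1: value = -30 ≠ 0.
Test x = -1: value = 0 ✓, so (x + 1) is a factor.
Synthetic division by (x + 1): bring down 1; 1(-1) + 1 = 0; 0(-1) - 16 = -16; (-16)(-1) - 16 = 0 → quotient x^2 - 16, remainder 0.
Solve the quadratic x^2 - 16 = 0: discriminant = 0^2 - 4(1)(-16) = 0 + 64 = 64.
sqrt(64) = 8, so x = (0 ± 8)/2: x = 4 or x = -4.
Collecting all roots found:

x = -4, x = -1, x = 4


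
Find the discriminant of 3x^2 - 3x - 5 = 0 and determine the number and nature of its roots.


For ax^2 + bx + c = 0, discriminant D = b^2 - 4ac
Here a = 3, b = -3, c = -5
D = (-3)^2 - 4(3)(-5) = 9 + 60 = 69

D = 69 > 0 but not a perfect square
The equation has 2 distinct real irrational roots.

Discriminant = 69, 2 distinct real irrational roots


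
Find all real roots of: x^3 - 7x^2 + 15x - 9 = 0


Let p(x) = x^3 - 7x^2 + 15x - 9. By the rational root theorem (leading coefficient 1), any rational root is an integer divisor of 9: try ±1, ±2, ... in turn.
Test x = 1: value = 0 ✓, so (x - 1) is a factor.
Synthetic division by (x - 1): bring down 1; 1(1) - 7 = -6; (-6)(1) + 15 = 9; 9(1) - 9 = 0 → quotient x^2 - 6x + 9, remainder 0.
Solve the quadratic x^2 - 6x + 9 = 0: discriminant = (-6)^2 - 4(1)(9) = 36 - 36 = 0.
Discriminant = 0, so a double root: x = 6/2 = 3.

x = 1, x = 3 (multiplicity 2)


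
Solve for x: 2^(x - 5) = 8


Express both sides with the same base.
8 = 2^3
Since the bases match, equate exponents: x - 5 = 3
So x = 3 - (-5) = 8

x = 8


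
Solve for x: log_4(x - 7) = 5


Convert to exponential form: x - 7 = 4^5 = 1024
x = 1024 + 7 = 1031
Check: log_4(1031 - 7) = log_4(1024) = log_4(1024) = 5 ✓

x = 1031


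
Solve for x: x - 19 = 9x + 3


Starting with: x - 19 = 9x + 3
Move all x terms to left: (1 - 9)x = 3 + 19
Simplify: -8x = 22
Divide both sides by -8: x = -11/4

x = -11/4


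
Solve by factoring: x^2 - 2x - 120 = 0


We need two numbers that multiply to -120 and add to -2.
Those numbers are 10 and -12 (since 10 * (-12) = -120 and 10 + (-12) = -2).
So x^2 - 2x - 120 = (x + 10)(x - 12) = 0
Setting each factor to zero: x = -10 or x = 12

x = -10, x = 12


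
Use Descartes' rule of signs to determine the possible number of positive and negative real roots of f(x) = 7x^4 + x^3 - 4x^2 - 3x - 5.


Descartes' rule of signs:

For positive roots, count sign changes in f(x) = 7x^4 + x^3 - 4x^2 - 3x - 5:
Signs of coefficients: +, +, -, -, -
Number of sign changes: 1
Possible positive real roots: 1

For negative roots, examine f(-x) = 7x^4 - x^3 - 4x^2 + 3x - 5:
Signs of coefficients: +, -, -, +, -
Number of sign changes: 3
Possible negative real roots: 3, 1

Positive roots: 1; Negative roots: 3 or 1


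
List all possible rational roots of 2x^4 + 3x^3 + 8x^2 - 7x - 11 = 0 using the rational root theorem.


Rational root theorem: possible roots are ±p/q where:
  p divides the constant term (-11): p ∈ {1, 11}
  q divides the leading coefficient (2): q ∈ {1, 2}

All possible rational roots: -11, -11/2, -1, -1/2, 1/2, 1, 11/2, 11

-11, -11/2, -1, -1/2, 1/2, 1, 11/2, 11


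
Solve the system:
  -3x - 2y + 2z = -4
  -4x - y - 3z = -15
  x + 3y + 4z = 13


Using Cramer's rule. Expand each determinant along the first row.
D  = (-3)*[(-1)*4 - (-3)*3] - (-2)*[(-4)*4 - (-3)*1] + 2*[(-4)*3 - (-1)*1]
  = (-3)*(5) - (-2)*(-13) + 2*(-11) = -63
Dx = (-4)*[(-1)*4 - (-3)*3] - (-2)*[(-15)*4 - (-3)*13] + 2*[(-15)*3 - (-1)*13]
  = (-4)*(5) - (-2)*(-21) + 2*(-32) = -126
Dy = (-3)*[(-15)*4 - (-3)*13] - (-4)*[(-4)*4 - (-3)*1] + 2*[(-4)*13 - (-15)*1]
  = (-3)*(-21) - (-4)*(-13) + 2*(-37) = -63
Dz = (-3)*[(-1)*13 - (-15)*3] - (-2)*[(-4)*13 - (-15)*1] + (-4)*[(-4)*3 - (-1)*1]
  = (-3)*(32) - (-2)*(-37) + (-4)*(-11) = -126
x = Dx/D = -126/-63 = 2, y = Dy/D = -63/-63 = 1, z = Dz/D = -126/-63 = 2
Check eq1: (-3)(2) + (-2)(1) + (2)(2) = -4 = -4 ✓
Check eq2: (-4)(2) + (-1)(1) + (-3)(2) = -15 = -15 ✓
Check eq3: (1)(2) + (3)(1) + (4)(2) = 13 = 13 ✓

x = 2, y = 1, z = 2


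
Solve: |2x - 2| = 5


An absolute value equation |expr| = 5 gives two cases:
Case 1: 2x - 2 = 5
  2x = 7, so x = 7/2
Case 2: 2x - 2 = -5
  2x = -3, so x = -3/2

x = -3/2, x = 7/2


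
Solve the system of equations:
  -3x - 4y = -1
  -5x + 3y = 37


Using Cramer's rule:
Determinant D = (-3)(3) - (-5)(-4) = -9 - 20 = -29
Dx = (-1)(3) - (37)(-4) = -3 + 148 = 145
Dy = (-3)(37) - (-5)(-1) = -111 - 5 = -116
x = Dx/D = 145/-29 = -5
y = Dy/D = -116/-29 = 4

x = -5, y = 4


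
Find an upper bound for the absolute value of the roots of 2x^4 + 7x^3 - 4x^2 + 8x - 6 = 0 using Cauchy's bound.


Cauchy's bound: all roots r satisfy |r| <= 1 + max(|a_i/a_n|) for i = 0,...,n-1
where a_n is the leading coefficient.

Coefficients: [2, 7, -4, 8, -6]
Leading coefficient a_n = 2
Ratios |a_i/a_n|: 7/2, 2, 4, 3
Maximum ratio: 4
Cauchy's bound: |r| <= 1 + 4 = 5

Upper bound = 5


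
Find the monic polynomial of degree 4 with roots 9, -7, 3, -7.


A monic polynomial with roots 9, -7, 3, -7 is:
p(x) = (x - 9)(x + 7)(x - 3)(x + 7)
After multiplying by (x - 9): x - 9
After multiplying by (x + 7): x^2 - 2x - 63
After multiplying by (x - 3): x^3 - 5x^2 - 57x + 189
After multiplying by (x + 7): x^4 + 2x^3 - 92x^2 - 210x + 1323

x^4 + 2x^3 - 92x^2 - 210x + 1323


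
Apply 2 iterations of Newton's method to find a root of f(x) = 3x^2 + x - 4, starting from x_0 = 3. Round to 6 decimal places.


Newton's method: x_(n+1) = x_n - f(x_n)/f'(x_n)
f(x) = 3x^2 + x - 4
f'(x) = 6x + 1

Iteration 1:
  f(3.000000) = 26.000000
  f'(3.000000) = 19.000000
  x_1 = 3.000000 - (26.000000)/(19.000000) = 1.631579

Iteration 2:
  f(1.631579) = 5.617729
  f'(1.631579) = 10.789474
  x_2 = 1.631579 - (5.617729)/(10.789474) = 1.110911

x_2 = 1.110911


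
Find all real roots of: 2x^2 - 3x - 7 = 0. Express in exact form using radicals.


Using the quadratic formula: x = (-b ± sqrt(b^2 - 4ac)) / (2a)
Here a = 2, b = -3, c = -7
Discriminant = b^2 - 4ac = (-3)^2 - 4(2)(-7) = 9 + 56 = 65
Since discriminant = 65 > 0, there are two real roots.
x = (3 ± sqrt(65)) / 4
Numerically: x ≈ 2.7656 or x ≈ -1.2656

x = (3 + sqrt(65)) / 4 or x = (3 - sqrt(65)) / 4


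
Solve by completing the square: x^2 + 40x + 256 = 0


Start: x^2 + 40x + 256 = 0
Move constant: x^2 + 40x = -256
Half of 40 is 20, squared is 400
Add 400 to both sides: x^2 + 40x + 400 = 144
(x + 20)^2 = 144
x + 20 = ±12
x = -20 + 12 = -8 or x = -20 - 12 = -32

x = -32, x = -8


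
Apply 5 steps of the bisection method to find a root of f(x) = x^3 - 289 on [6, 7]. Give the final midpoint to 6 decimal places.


f(x) = x^3 - 289
f(6) = -73 < 0
f(7) = 54 > 0

Step 1: midpoint = (6.000000 + 7.000000)/2 = 6.500000
  f(6.500000) = -14.375000
  f(mid) < 0, so root is in [6.500000, 7.000000]

Step 2: midpoint = (6.500000 + 7.000000)/2 = 6.750000
  f(6.750000) = 18.546875
  f(mid) > 0, so root is in [6.500000, 6.750000]

Step 3: midpoint = (6.500000 + 6.750000)/2 = 6.625000
  f(6.625000) = 1.775391
  f(mid) > 0, so root is in [6.500000, 6.625000]

Step 4: midpoint = (6.500000 + 6.625000)/2 = 6.562500
  f(6.562500) = -6.376709
  f(mid) < 0, so root is in [6.562500, 6.625000]

Step 5: midpoint = (6.562500 + 6.625000)/2 = 6.593750
  f(6.593750) = -2.319977
  f(mid) < 0, so root is in [6.593750, 6.625000]

midpoint = 6.593750


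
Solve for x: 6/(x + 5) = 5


Multiply both sides by (x + 5): 6 = 5(x + 5)
Distribute: 6 = 5x + 25
5x = 6 - 25 = -19
x = -19/5

x = -19/5


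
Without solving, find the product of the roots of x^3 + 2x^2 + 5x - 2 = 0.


By Vieta's formulas for x^3 + bx^2 + cx + d = 0:
  r1 + r2 + r3 = -b/a = -2
  r1*r2 + r1*r3 + r2*r3 = c/a = 5
  r1*r2*r3 = -d/a = 2


Product = 2


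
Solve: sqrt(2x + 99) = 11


Square both sides: 2x + 99 = 11^2 = 121
2x = 121 - 99 = 22
x = 11
Check: sqrt(2*11 + 99) = sqrt(121) = 11 ✓

x = 11


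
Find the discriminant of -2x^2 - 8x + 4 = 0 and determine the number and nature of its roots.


For ax^2 + bx + c = 0, discriminant D = b^2 - 4ac
Here a = -2, b = -8, c = 4
D = (-8)^2 - 4(-2)(4) = 64 + 32 = 96

D = 96 > 0 but not a perfect square
The equation has 2 distinct real irrational roots.

Discriminant = 96, 2 distinct real irrational roots


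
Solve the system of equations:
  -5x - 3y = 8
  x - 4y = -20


Using Cramer's rule:
Determinant D = (-5)(-4) - (1)(-3) = 20 + 3 = 23
Dx = (8)(-4) - (-20)(-3) = -32 - 60 = -92
Dy = (-5)(-20) - (1)(8) = 100 - 8 = 92
x = Dx/D = -92/23 = -4
y = Dy/D = 92/23 = 4

x = -4, y = 4


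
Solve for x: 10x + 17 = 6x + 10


Starting with: 10x + 17 = 6x + 10
Move all x terms to left: (10 - 6)x = 10 - 17
Simplify: 4x = -7
Divide both sides by 4: x = -7/4

x = -7/4


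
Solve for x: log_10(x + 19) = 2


Convert to exponential form: x + 19 = 10^2 = 100
x = 100 - 19 = 81
Check: log_10(81 + 19) = log_10(100) = log_10(100) = 2 ✓

x = 81


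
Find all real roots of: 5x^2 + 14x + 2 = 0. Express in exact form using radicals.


Using the quadratic formula: x = (-b ± sqrt(b^2 - 4ac)) / (2a)
Here a = 5, b = 14, c = 2
Discriminant = b^2 - 4ac = 14^2 - 4(5)(2) = 196 - 40 = 156
Since discriminant = 156 > 0, there are two real roots.
x = (-14 ± 2*sqrt(39)) / 10
Simplifying: x = (-7 ± sqrt(39)) / 5
Numerically: x ≈ -0.1510 or x ≈ -2.6490

x = (-7 + sqrt(39)) / 5 or x = (-7 - sqrt(39)) / 5


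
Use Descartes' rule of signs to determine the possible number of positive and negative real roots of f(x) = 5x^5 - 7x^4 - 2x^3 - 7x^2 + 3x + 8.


Descartes' rule of signs:

For positive roots, count sign changes in f(x) = 5x^5 - 7x^4 - 2x^3 - 7x^2 + 3x + 8:
Signs of coefficients: +, -, -, -, +, +
Number of sign changes: 2
Possible positive real roots: 2, 0

For negative roots, examine f(-x) = -5x^5 - 7x^4 + 2x^3 - 7x^2 - 3x + 8:
Signs of coefficients: -, -, +, -, -, +
Number of sign changes: 3
Possible negative real roots: 3, 1

Positive roots: 2 or 0; Negative roots: 3 or 1


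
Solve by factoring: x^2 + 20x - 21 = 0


We need two numbers that multiply to -21 and add to 20.
Those numbers are -1 and 21 (since (-1) * 21 = -21 and (-1) + 21 = 20).
So x^2 + 20x - 21 = (x - 1)(x + 21) = 0
Setting each factor to zero: x = 1 or x = -21

x = -21, x = 1


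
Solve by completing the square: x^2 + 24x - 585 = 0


Start: x^2 + 24x - 585 = 0
Move constant: x^2 + 24x = 585
Half of 24 is 12, squared is 144
Add 144 to both sides: x^2 + 24x + 144 = 729
(x + 12)^2 = 729
x + 12 = ±27
x = -12 + 27 = 15 or x = -12 - 27 = -39

x = -39, x = 15


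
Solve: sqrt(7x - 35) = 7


Square both sides: 7x - 35 = 7^2 = 49
7x = 49 + 35 = 84
x = 12
Check: sqrt(7*12 - 35) = sqrt(49) = 7 ✓

x = 12


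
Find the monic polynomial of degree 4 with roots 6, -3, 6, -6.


A monic polynomial with roots 6, -3, 6, -6 is:
p(x) = (x - 6)(x + 3)(x - 6)(x + 6)
After multiplying by (x - 6): x - 6
After multiplying by (x + 3): x^2 - 3x - 18
After multiplying by (x - 6): x^3 - 9x^2 + 108
After multiplying by (x + 6): x^4 - 3x^3 - 54x^2 + 108x + 648

x^4 - 3x^3 - 54x^2 + 108x + 648


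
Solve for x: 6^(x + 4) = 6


Express both sides with the same base.
6 = 6^1
Since the bases match, equate exponents: x + 4 = 1
So x = 1 - (4) = -3

x = -3


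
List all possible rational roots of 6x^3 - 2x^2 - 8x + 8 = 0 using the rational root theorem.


Rational root theorem: possible roots are ±p/q where:
  p divides the constant term (8): p ∈ {1, 2, 4, 8}
  q divides the leading coefficient (6): q ∈ {1, 2, 3, 6}

All possible rational roots: -8, -4, -8/3, -2, -4/3, -1, -2/3, -1/2, -1/3, -1/6, 1/6, 1/3, 1/2, 2/3, 1, 4/3, 2, 8/3, 4, 8

-8, -4, -8/3, -2, -4/3, -1, -2/3, -1/2, -1/3, -1/6, 1/6, 1/3, 1/2, 2/3, 1, 4/3, 2, 8/3, 4, 8


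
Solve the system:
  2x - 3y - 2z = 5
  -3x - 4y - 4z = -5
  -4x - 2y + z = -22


Using Cramer's rule. Expand each determinant along the first row.
D  = 2*[(-4)*1 - (-4)*(-2)] - (-3)*[(-3)*1 - (-4)*(-4)] + (-2)*[(-3)*(-2) - (-4)*(-4)]
  = 2*(-12) - (-3)*(-19) + (-2)*(-10) = -61
Dx = 5*[(-4)*1 - (-4)*(-2)] - (-3)*[(-5)*1 - (-4)*(-22)] + (-2)*[(-5)*(-2) - (-4)*(-22)]
  = 5*(-12) - (-3)*(-93) + (-2)*(-78) = -183
Dy = 2*[(-5)*1 - (-4)*(-22)] - 5*[(-3)*1 - (-4)*(-4)] + (-2)*[(-3)*(-22) - (-5)*(-4)]
  = 2*(-93) - 5*(-19) + (-2)*(46) = -183
Dz = 2*[(-4)*(-22) - (-5)*(-2)] - (-3)*[(-3)*(-22) - (-5)*(-4)] + 5*[(-3)*(-2) - (-4)*(-4)]
  = 2*(78) - (-3)*(46) + 5*(-10) = 244
x = Dx/D = -183/-61 = 3, y = Dy/D = -183/-61 = 3, z = Dz/D = 244/-61 = -4
Check eq1: (2)(3) + (-3)(3) + (-2)(-4) = 5 = 5 ✓
Check eq2: (-3)(3) + (-4)(3) + (-4)(-4) = -5 = -5 ✓
Check eq3: (-4)(3) + (-2)(3) + (1)(-4) = -22 = -22 ✓

x = 3, y = 3, z = -4


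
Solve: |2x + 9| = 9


An absolute value equation |expr| = 9 gives two cases:
Case 1: 2x + 9 = 9
  2x = 0, so x = 0
Case 2: 2x + 9 = -9
  2x = -18, so x = -9

x = -9, x = 0


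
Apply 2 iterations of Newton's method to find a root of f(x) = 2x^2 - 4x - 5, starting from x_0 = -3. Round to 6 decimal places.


Newton's method: x_(n+1) = x_n - f(x_n)/f'(x_n)
f(x) = 2x^2 - 4x - 5
f'(x) = 4x - 4

Iteration 1:
  f(-3.000000) = 25.000000
  f'(-3.000000) = -16.000000
  x_1 = -3.000000 - (25.000000)/(-16.000000) = -1.437500

Iteration 2:
  f(-1.437500) = 4.882812
  f'(-1.437500) = -9.750000
  x_2 = -1.437500 - (4.882812)/(-9.750000) = -0.936699

x_2 = -0.936699


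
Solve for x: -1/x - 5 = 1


Subtract -5 from both sides: -1/x = 6
Multiply both sides by x: -1 = 6 * x
Divide by 6: x = -1/6

x = -1/6


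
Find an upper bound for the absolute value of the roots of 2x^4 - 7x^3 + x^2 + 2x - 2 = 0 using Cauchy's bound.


Cauchy's bound: all roots r satisfy |r| <= 1 + max(|a_i/a_n|) for i = 0,...,n-1
where a_n is the leading coefficient.

Coefficients: [2, -7, 1, 2, -2]
Leading coefficient a_n = 2
Ratios |a_i/a_n|: 7/2, 1/2, 1, 1
Maximum ratio: 7/2
Cauchy's bound: |r| <= 1 + 7/2 = 9/2

Upper bound = 9/2


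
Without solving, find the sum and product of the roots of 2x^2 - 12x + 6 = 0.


By Vieta's formulas for ax^2 + bx + c = 0:
  Sum of roots = -b/a
  Product of roots = c/a

Here a = 2, b = -12, c = 6
Sum = -(-12)/2 = 6
Product = 6/2 = 3

Sum = 6, Product = 3


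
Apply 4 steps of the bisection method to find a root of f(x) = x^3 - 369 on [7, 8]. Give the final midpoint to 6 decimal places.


f(x) = x^3 - 369
f(7) = -26 < 0
f(8) = 143 > 0

Step 1: midpoint = (7.000000 + 8.000000)/2 = 7.500000
  f(7.500000) = 52.875000
  f(mid) > 0, so root is in [7.000000, 7.500000]

Step 2: midpoint = (7.000000 + 7.500000)/2 = 7.250000
  f(7.250000) = 12.078125
  f(mid) > 0, so root is in [7.000000, 7.250000]

Step 3: midpoint = (7.000000 + 7.250000)/2 = 7.125000
  f(7.125000) = -7.294922
  f(mid) < 0, so root is in [7.125000, 7.250000]

Step 4: midpoint = (7.125000 + 7.250000)/2 = 7.187500
  f(7.187500) = 2.307373
  f(mid) > 0, so root is in [7.125000, 7.187500]

midpoint = 7.187500


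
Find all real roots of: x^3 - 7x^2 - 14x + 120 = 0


Let p(x) = x^3 - 7x^2 - 14x + 120. By the rational root theorem (leading coefficient 1), any rational root is an integer divisor of 120: try ±1, ±2, ... in turn.
Test x = 1: value = 100 ≠ 0.
Test x = -1: value = 126 ≠ 0.
Test x = 2: value = 72 ≠ 0.
Test x = -2: value = 112 ≠ 0.
Test x = 3: value = 42 ≠ 0.
Test x = -3: value = 72 ≠ 0.
Test x = 4: value = 16 ≠ 0.
Test x = -4: value = 0 ✓, so (x + 4) is a factor.
Synthetic division by (x + 4): bring down 1; 1(-4) - 7 = -11; (-11)(-4) - 14 = 30; 30(-4) + 120 = 0 → quotient x^2 - 11x + 30, remainder 0.
Solve the quadratic x^2 - 11x + 30 = 0: discriminant = (-11)^2 - 4(1)(30) = 121 - 120 = 1.
sqrt(1) = 1, so x = (11 ± 1)/2: x = 6 or x = 5.

x = -4, x = 5, x = 6


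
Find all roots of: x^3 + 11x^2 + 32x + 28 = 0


Let p(x) = x^3 + 11x^2 + 32x + 28. By the rational root theorem (leading coefficient 1), any rational root is an integer divisor of 28: try ±1, ±2, ... in turn.
Test x = 1: value = 72 ≠ 0.
Test x = -1: value = 6 ≠ 0.
Test x = 2: value = 144 ≠ 0.
Test x = -2: value = 0 ✓, so (x + 2) is a factor.
Synthetic division by (x + 2): bring down 1; 1(-2) + 11 = 9; 9(-2) + 32 = 14; 14(-2) + 28 = 0 → quotient x^2 + 9x + 14, remainder 0.
Solve the quadratic x^2 + 9x + 14 = 0: discriminant = 9^2 - 4(1)(14) = 81 - 56 = 25.
sqrt(25) = 5, so x = (-9 ± 5)/2: x = -2 or x = -7.
Collecting all roots found:

x = -7, x = -2 (multiplicity 2)


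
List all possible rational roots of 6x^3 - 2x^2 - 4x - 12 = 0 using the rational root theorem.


Rational root theorem: possible roots are ±p/q where:
  p divides the constant term (-12): p ∈ {1, 2, 3, 4, 6, 12}
  q divides the leading coefficient (6): q ∈ {1, 2, 3, 6}

All possible rational roots: -12, -6, -4, -3, -2, -3/2, -4/3, -1, -2/3, -1/2, -1/3, -1/6, 1/6, 1/3, 1/2, 2/3, 1, 4/3, 3/2, 2, 3, 4, 6, 12

-12, -6, -4, -3, -2, -3/2, -4/3, -1, -2/3, -1/2, -1/3, -1/6, 1/6, 1/3, 1/2, 2/3, 1, 4/3, 3/2, 2, 3, 4, 6, 12


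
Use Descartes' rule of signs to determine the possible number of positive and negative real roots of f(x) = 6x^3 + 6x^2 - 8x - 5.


Descartes' rule of signs:

For positive roots, count sign changes in f(x) = 6x^3 + 6x^2 - 8x - 5:
Signs of coefficients: +, +, -, -
Number of sign changes: 1
Possible positive real roots: 1

For negative roots, examine f(-x) = -6x^3 + 6x^2 + 8x - 5:
Signs of coefficients: -, +, +, -
Number of sign changes: 2
Possible negative real roots: 2, 0

Positive roots: 1; Negative roots: 2 or 0


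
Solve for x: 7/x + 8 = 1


Subtract 8 from both sides: 7/x = -7
Multiply both sides by x: 7 = -7 * x
Divide by -7: x = -1

x = -1


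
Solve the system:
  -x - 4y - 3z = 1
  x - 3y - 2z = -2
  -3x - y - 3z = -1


Using Cramer's rule. Expand each determinant along the first row.
D  = (-1)*[(-3)*(-3) - (-2)*(-1)] - (-4)*[1*(-3) - (-2)*(-3)] + (-3)*[1*(-1) - (-3)*(-3)]
  = (-1)*(7) - (-4)*(-9) + (-3)*(-10) = -13
Dx = 1*[(-3)*(-3) - (-2)*(-1)] - (-4)*[(-2)*(-3) - (-2)*(-1)] + (-3)*[(-2)*(-1) - (-3)*(-1)]
  = 1*(7) - (-4)*(4) + (-3)*(-1) = 26
Dy = (-1)*[(-2)*(-3) - (-2)*(-1)] - 1*[1*(-3) - (-2)*(-3)] + (-3)*[1*(-1) - (-2)*(-3)]
  = (-1)*(4) - 1*(-9) + (-3)*(-7) = 26
Dz = (-1)*[(-3)*(-1) - (-2)*(-1)] - (-4)*[1*(-1) - (-2)*(-3)] + 1*[1*(-1) - (-3)*(-3)]
  = (-1)*(1) - (-4)*(-7) + 1*(-10) = -39
x = Dx/D = 26/-13 = -2, y = Dy/D = 26/-13 = -2, z = Dz/D = -39/-13 = 3
Check eq1: (-1)(-2) + (-4)(-2) + (-3)(3) = 1 = 1 ✓
Check eq2: (1)(-2) + (-3)(-2) + (-2)(3) = -2 = -2 ✓
Check eq3: (-3)(-2) + (-1)(-2) + (-3)(3) = -1 = -1 ✓

x = -2, y = -2, z = 3


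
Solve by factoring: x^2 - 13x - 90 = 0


We need two numbers that multiply to -90 and add to -13.
Those numbers are 5 and -18 (since 5 * (-18) = -90 and 5 + (-18) = -13).
So x^2 - 13x - 90 = (x + 5)(x - 18) = 0
Setting each factor to zero: x = -5 or x = 18

x = -5, x = 18


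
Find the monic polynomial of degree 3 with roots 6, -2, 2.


A monic polynomial with roots 6, -2, 2 is:
p(x) = (x - 6)(x + 2)(x - 2)
After multiplying by (x - 6): x - 6
After multiplying by (x + 2): x^2 - 4x - 12
After multiplying by (x - 2): x^3 - 6x^2 - 4x + 24

x^3 - 6x^2 - 4x + 24


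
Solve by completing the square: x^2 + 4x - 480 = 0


Start: x^2 + 4x - 480 = 0
Move constant: x^2 + 4x = 480
Half of 4 is 2, squared is 4
Add 4 to both sides: x^2 + 4x + 4 = 484
(x + 2)^2 = 484
x + 2 = ±22
x = -2 + 22 = 20 or x = -2 - 22 = -24

x = -24, x = 20


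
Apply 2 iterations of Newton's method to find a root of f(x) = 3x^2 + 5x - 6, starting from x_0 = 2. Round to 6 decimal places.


Newton's method: x_(n+1) = x_n - f(x_n)/f'(x_n)
f(x) = 3x^2 + 5x - 6
f'(x) = 6x + 5

Iteration 1:
  f(2.000000) = 16.000000
  f'(2.000000) = 17.000000
  x_1 = 2.000000 - (16.000000)/(17.000000) = 1.058824

Iteration 2:
  f(1.058824) = 2.657439
  f'(1.058824) = 11.352941
  x_2 = 1.058824 - (2.657439)/(11.352941) = 0.824749

x_2 = 0.824749


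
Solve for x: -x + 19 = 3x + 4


Starting with: -x + 19 = 3x + 4
Move all x terms to left: (-1 - 3)x = 4 - 19
Simplify: -4x = -15
Divide both sides by -4: x = 15/4

x = 15/4


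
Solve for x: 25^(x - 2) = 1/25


Express both sides with the same base.
1/25 = 25^(-1)
Since the bases match, equate exponents: x - 2 = -1
So x = -1 - (-2) = 1

x = 1


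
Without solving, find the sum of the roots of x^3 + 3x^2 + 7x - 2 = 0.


By Vieta's formulas for x^3 + bx^2 + cx + d = 0:
  r1 + r2 + r3 = -b/a = -3
  r1*r2 + r1*r3 + r2*r3 = c/a = 7
  r1*r2*r3 = -d/a = 2


Sum = -3


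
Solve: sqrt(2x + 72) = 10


Square both sides: 2x + 72 = 10^2 = 100
2x = 100 - 72 = 28
x = 14
Check: sqrt(2*14 + 72) = sqrt(100) = 10 ✓

x = 14


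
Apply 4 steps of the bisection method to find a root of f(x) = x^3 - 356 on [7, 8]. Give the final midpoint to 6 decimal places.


f(x) = x^3 - 356
f(7) = -13 < 0
f(8) = 156 > 0

Step 1: midpoint = (7.000000 + 8.000000)/2 = 7.500000
  f(7.500000) = 65.875000
  f(mid) > 0, so root is in [7.000000, 7.500000]

Step 2: midpoint = (7.000000 + 7.500000)/2 = 7.250000
  f(7.250000) = 25.078125
  f(mid) > 0, so root is in [7.000000, 7.250000]

Step 3: midpoint = (7.000000 + 7.250000)/2 = 7.125000
  f(7.125000) = 5.705078
  f(mid) > 0, so root is in [7.000000, 7.125000]

Step 4: midpoint = (7.000000 + 7.125000)/2 = 7.062500
  f(7.062500) = -3.730225
  f(mid) < 0, so root is in [7.062500, 7.125000]

midpoint = 7.062500


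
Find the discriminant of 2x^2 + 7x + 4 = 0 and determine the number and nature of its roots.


For ax^2 + bx + c = 0, discriminant D = b^2 - 4ac
Here a = 2, b = 7, c = 4
D = (7)^2 - 4(2)(4) = 49 - 32 = 17

D = 17 > 0 but not a perfect square
The equation has 2 distinct real irrational roots.

Discriminant = 17, 2 distinct real irrational roots


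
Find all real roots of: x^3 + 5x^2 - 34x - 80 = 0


Let p(x) = x^3 + 5x^2 - 34x - 80. By the rational root theorem (leading coefficient 1), any rational root is an integer divisor of 80: try ±1, ±2, ... in turn.
Test x = 1: value = -108 ≠ 0.
Test x = -1: value = -42 ≠ 0.
Test x = 2: value = -120 ≠ 0.
Test x = -2: value = 0 ✓, so (x + 2) is a factor.
Synthetic division by (x + 2): bring down 1; 1(-2) + 5 = 3; 3(-2) - 34 = -40; (-40)(-2) - 80 = 0 → quotient x^2 + 3x - 40, remainder 0.
Solve the quadratic x^2 + 3x - 40 = 0: discriminant = 3^2 - 4(1)(-40) = 9 + 160 = 169.
sqrt(169) = 13, so x = (-3 ± 13)/2: x = 5 or x = -8.

x = -8, x = -2, x = 5


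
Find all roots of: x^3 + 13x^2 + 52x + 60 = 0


Let p(x) = x^3 + 13x^2 + 52x + 60. By the rational root theorem (leading coefficient 1), any rational root is an integer divisor of 60: try ±1, ±2, ... in turn.
Test x = 1: value = 126 ≠ 0.
Test x = -1: value = 20 ≠ 0.
Test x = 2: value = 224 ≠ 0.
Test x = -2: value = 0 ✓, so (x + 2) is a factor.
Synthetic division by (x + 2): bring down 1; 1(-2) + 13 = 11; 11(-2) + 52 = 30; 30(-2) + 60 = 0 → quotient x^2 + 11x + 30, remainder 0.
Solve the quadratic x^2 + 11x + 30 = 0: discriminant = 11^2 - 4(1)(30) = 121 - 120 = 1.
sqrt(1) = 1, so x = (-11 ± 1)/2: x = -5 or x = -6.
Collecting all roots found:

x = -6, x = -5, x = -2


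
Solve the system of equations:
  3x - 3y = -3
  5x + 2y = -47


Using Cramer's rule:
Determinant D = (3)(2) - (5)(-3) = 6 + 15 = 21
Dx = (-3)(2) - (-47)(-3) = -6 - 141 = -147
Dy = (3)(-47) - (5)(-3) = -141 + 15 = -126
x = Dx/D = -147/21 = -7
y = Dy/D = -126/21 = -6

x = -7, y = -6


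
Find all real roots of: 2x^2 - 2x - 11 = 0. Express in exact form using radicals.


Using the quadratic formula: x = (-b ± sqrt(b^2 - 4ac)) / (2a)
Here a = 2, b = -2, c = -11
Discriminant = b^2 - 4ac = (-2)^2 - 4(2)(-11) = 4 + 88 = 92
Since discriminant = 92 > 0, there are two real roots.
x = (2 ± 2*sqrt(23)) / 4
Simplifying: x = (1 ± sqrt(23)) / 2
Numerically: x ≈ 2.8979 or x ≈ -1.8979

x = (1 + sqrt(23)) / 2 or x = (1 - sqrt(23)) / 2


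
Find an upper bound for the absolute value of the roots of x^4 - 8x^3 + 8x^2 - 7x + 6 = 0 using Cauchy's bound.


Cauchy's bound: all roots r satisfy |r| <= 1 + max(|a_i/a_n|) for i = 0,...,n-1
where a_n is the leading coefficient.

Coefficients: [1, -8, 8, -7, 6]
Leading coefficient a_n = 1
Ratios |a_i/a_n|: 8, 8, 7, 6
Maximum ratio: 8
Cauchy's bound: |r| <= 1 + 8 = 9

Upper bound = 9


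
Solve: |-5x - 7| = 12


An absolute value equation |expr| = 12 gives two cases:
Case 1: -5x - 7 = 12
  -5x = 19, so x = -19/5
Case 2: -5x - 7 = -12
  -5x = -5, so x = 1

x = -19/5, x = 1


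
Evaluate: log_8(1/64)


We need the exponent such that 8^? = 1/64
8^(-2) = 1/8^2 = 1/64
Therefore log_8(1/64) = -2

-2


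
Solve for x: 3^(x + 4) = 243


Express both sides with the same base.
243 = 3^5
Since the bases match, equate exponents: x + 4 = 5
So x = 5 - (4) = 1

x = 1


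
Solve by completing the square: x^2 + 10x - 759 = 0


Start: x^2 + 10x - 759 = 0
Move constant: x^2 + 10x = 759
Half of 10 is 5, squared is 25
Add 25 to both sides: x^2 + 10x + 25 = 784
(x + 5)^2 = 784
x + 5 = ±28
x = -5 + 28 = 23 or x = -5 - 28 = -33

x = -33, x = 23


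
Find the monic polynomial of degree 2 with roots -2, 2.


A monic polynomial with roots -2, 2 is:
p(x) = (x + 2)(x - 2)
After multiplying by (x + 2): x + 2
After multiplying by (x - 2): x^2 - 4

x^2 - 4


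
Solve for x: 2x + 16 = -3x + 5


Starting with: 2x + 16 = -3x + 5
Move all x terms to left: (2 + 3)x = 5 - 16
Simplify: 5x = -11
Divide both sides by 5: x = -11/5

x = -11/5


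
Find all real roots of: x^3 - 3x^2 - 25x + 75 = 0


Let p(x) = x^3 - 3x^2 - 25x + 75. By the rational root theorem (leading coefficient 1), any rational root is an integer divisor of 75: try ±1, ±2, ... in turn.
Test x = 1: value = 48 ≠ 0.
Test x = -1: value = 96 ≠ 0.
Test x = 3: value = 0 ✓, so (x - 3) is a factor.
Synthetic division by (x - 3): bring down 1; 1(3) - 3 = 0; 0(3) - 25 = -25; (-25)(3) + 75 = 0 → quotient x^2 - 25, remainder 0.
Solve the quadratic x^2 - 25 = 0: discriminant = 0^2 - 4(1)(-25) = 0 + 100 = 100.
sqrt(100) = 10, so x = (0 ± 10)/2: x = 5 or x = -5.

x = -5, x = 3, x = 5


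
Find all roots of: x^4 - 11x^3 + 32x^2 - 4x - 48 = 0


Let p(x) = x^4 - 11x^3 + 32x^2 - 4x - 48. By the rational root theorem (leading coefficient 1), any rational root is an integer divisor of 48: try ±1, ±2, ... in turn.
Test x = 1: value = -30 ≠ 0.
Test x = -1: value = 0 ✓, so (x + 1) is a factor.
Synthetic division by (x + 1): bring down 1; 1(-1) - 11 = -12; (-12)(-1) + 32 = 44; 44(-1) - 4 = -48; (-48)(-1) - 48 = 0 → quotient x^3 - 12x^2 + 44x - 48, remainder 0.
Continue with the quotient x^3 - 12x^2 + 44x - 48 (candidates must divide 48; re-test x = -1 first in case it repeats).
Test x = -1: value = -105 ≠ 0.
Test x = 2: value = 0 ✓, so (x - 2) is a factor.
Synthetic division by (x - 2): bring down 1; 1(2) - 12 = -10; (-10)(2) + 44 = 24; 24(2) - 48 = 0 → quotient x^2 - 10x + 24, remainder 0.
Solve the quadratic x^2 - 10x + 24 = 0: discriminant = (-10)^2 - 4(1)(24) = 100 - 96 = 4.
sqrt(4) = 2, so x = (10 ± 2)/2: x = 6 or x = 4.
Collecting all roots found:

x = -1, x = 2, x = 4, x = 6


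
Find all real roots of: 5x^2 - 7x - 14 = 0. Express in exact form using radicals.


Using the quadratic formula: x = (-b ± sqrt(b^2 - 4ac)) / (2a)
Here a = 5, b = -7, c = -14
Discriminant = b^2 - 4ac = (-7)^2 - 4(5)(-14) = 49 + 280 = 329
Since discriminant = 329 > 0, there are two real roots.
x = (7 ± sqrt(329)) / 10
Numerically: x ≈ 2.5138 or x ≈ -1.1138

x = (7 + sqrt(329)) / 10 or x = (7 - sqrt(329)) / 10


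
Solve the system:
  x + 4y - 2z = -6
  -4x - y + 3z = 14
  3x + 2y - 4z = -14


Using Cramer's rule. Expand each determinant along the first row.
D  = 1*[(-1)*(-4) - 3*2] - 4*[(-4)*(-4) - 3*3] + (-2)*[(-4)*2 - (-1)*3]
  = 1*(-2) - 4*(7) + (-2)*(-5) = -20
Dx = (-6)*[(-1)*(-4) - 3*2] - 4*[14*(-4) - 3*(-14)] + (-2)*[14*2 - (-1)*(-14)]
  = (-6)*(-2) - 4*(-14) + (-2)*(14) = 40
Dy = 1*[14*(-4) - 3*(-14)] - (-6)*[(-4)*(-4) - 3*3] + (-2)*[(-4)*(-14) - 14*3]
  = 1*(-14) - (-6)*(7) + (-2)*(14) = 0
Dz = 1*[(-1)*(-14) - 14*2] - 4*[(-4)*(-14) - 14*3] + (-6)*[(-4)*2 - (-1)*3]
  = 1*(-14) - 4*(14) + (-6)*(-5) = -40
x = Dx/D = 40/-20 = -2, y = Dy/D = 0/-20 = 0, z = Dz/D = -40/-20 = 2
Check eq1: (1)(-2) + (4)(0) + (-2)(2) = -6 = -6 ✓
Check eq2: (-4)(-2) + (-1)(0) + (3)(2) = 14 = 14 ✓
Check eq3: (3)(-2) + (2)(0) + (-4)(2) = -14 = -14 ✓

x = -2, y = 0, z = 2


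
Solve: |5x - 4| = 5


An absolute value equation |expr| = 5 gives two cases:
Case 1: 5x - 4 = 5
  5x = 9, so x = 9/5
Case 2: 5x - 4 = -5
  5x = -1, so x = -1/5

x = -1/5, x = 9/5


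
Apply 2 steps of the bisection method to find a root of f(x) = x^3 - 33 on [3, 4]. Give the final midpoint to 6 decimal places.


f(x) = x^3 - 33
f(3) = -6 < 0
f(4) = 31 > 0

Step 1: midpoint = (3.000000 + 4.000000)/2 = 3.500000
  f(3.500000) = 9.875000
  f(mid) > 0, so root is in [3.000000, 3.500000]

Step 2: midpoint = (3.000000 + 3.500000)/2 = 3.250000
  f(3.250000) = 1.328125
  f(mid) > 0, so root is in [3.000000, 3.250000]

midpoint = 3.250000


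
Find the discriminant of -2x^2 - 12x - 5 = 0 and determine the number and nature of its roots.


For ax^2 + bx + c = 0, discriminant D = b^2 - 4ac
Here a = -2, b = -12, c = -5
D = (-12)^2 - 4(-2)(-5) = 144 - 40 = 104

D = 104 > 0 but not a perfect square
The equation has 2 distinct real irrational roots.

Discriminant = 104, 2 distinct real irrational roots


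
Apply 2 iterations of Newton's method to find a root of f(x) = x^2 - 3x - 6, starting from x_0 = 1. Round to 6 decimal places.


Newton's method: x_(n+1) = x_n - f(x_n)/f'(x_n)
f(x) = x^2 - 3x - 6
f'(x) = 2x - 3

Iteration 1:
  f(1.000000) = -8.000000
  f'(1.000000) = -1.000000
  x_1 = 1.000000 - (-8.000000)/(-1.000000) = -7.000000

Iteration 2:
  f(-7.000000) = 64.000000
  f'(-7.000000) = -17.000000
  x_2 = -7.000000 - (64.000000)/(-17.000000) = -3.235294

x_2 = -3.235294


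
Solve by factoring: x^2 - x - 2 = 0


We need two numbers that multiply to -2 and add to -1.
Those numbers are -2 and 1 (since (-2) * 1 = -2 and (-2) + 1 = -1).
So x^2 - x - 2 = (x - 2)(x + 1) = 0
Setting each factor to zero: x = 2 or x = -1

x = -1, x = 2


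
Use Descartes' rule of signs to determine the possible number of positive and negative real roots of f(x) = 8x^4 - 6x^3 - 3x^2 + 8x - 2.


Descartes' rule of signs:

For positive roots, count sign changes in f(x) = 8x^4 - 6x^3 - 3x^2 + 8x - 2:
Signs of coefficients: +, -, -, +, -
Number of sign changes: 3
Possible positive real roots: 3, 1

For negative roots, examine f(-x) = 8x^4 + 6x^3 - 3x^2 - 8x - 2:
Signs of coefficients: +, +, -, -, -
Number of sign changes: 1
Possible negative real roots: 1

Positive roots: 3 or 1; Negative roots: 1


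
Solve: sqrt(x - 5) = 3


Square both sides: x - 5 = 3^2 = 9
x = 9 + 5 = 14
x = 14
Check: sqrt(1*14 - 5) = sqrt(9) = 3 ✓

x = 14


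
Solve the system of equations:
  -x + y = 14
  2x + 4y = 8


Using Cramer's rule:
Determinant D = (-1)(4) - (2)(1) = -4 - 2 = -6
Dx = (14)(4) - (8)(1) = 56 - 8 = 48
Dy = (-1)(8) - (2)(14) = -8 - 28 = -36
x = Dx/D = 48/-6 = -8
y = Dy/D = -36/-6 = 6

x = -8, y = 6


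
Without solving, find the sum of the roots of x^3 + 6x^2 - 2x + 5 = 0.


By Vieta's formulas for x^3 + bx^2 + cx + d = 0:
  r1 + r2 + r3 = -b/a = -6
  r1*r2 + r1*r3 + r2*r3 = c/a = -2
  r1*r2*r3 = -d/a = -5


Sum = -6


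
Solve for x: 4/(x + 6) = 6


Multiply both sides by (x + 6): 4 = 6(x + 6)
Distribute: 4 = 6x + 36
6x = 4 - 36 = -32
x = -16/3

x = -16/3


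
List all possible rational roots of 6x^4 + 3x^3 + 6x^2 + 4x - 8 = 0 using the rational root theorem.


Rational root theorem: possible roots are ±p/q where:
  p divides the constant term (-8): p ∈ {1, 2, 4, 8}
  q divides the leading coefficient (6): q ∈ {1, 2, 3, 6}

All possible rational roots: -8, -4, -8/3, -2, -4/3, -1, -2/3, -1/2, -1/3, -1/6, 1/6, 1/3, 1/2, 2/3, 1, 4/3, 2, 8/3, 4, 8

-8, -4, -8/3, -2, -4/3, -1, -2/3, -1/2, -1/3, -1/6, 1/6, 1/3, 1/2, 2/3, 1, 4/3, 2, 8/3, 4, 8


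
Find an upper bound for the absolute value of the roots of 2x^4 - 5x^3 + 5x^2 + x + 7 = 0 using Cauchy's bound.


Cauchy's bound: all roots r satisfy |r| <= 1 + max(|a_i/a_n|) for i = 0,...,n-1
where a_n is the leading coefficient.

Coefficients: [2, -5, 5, 1, 7]
Leading coefficient a_n = 2
Ratios |a_i/a_n|: 5/2, 5/2, 1/2, 7/2
Maximum ratio: 7/2
Cauchy's bound: |r| <= 1 + 7/2 = 9/2

Upper bound = 9/2


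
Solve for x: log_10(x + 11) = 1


Convert to exponential form: x + 11 = 10^1 = 10
x = 10 - 11 = -1
Check: log_10(-1 + 11) = log_10(10) = log_10(10) = 1 ✓

x = -1


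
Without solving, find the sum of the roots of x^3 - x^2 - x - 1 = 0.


By Vieta's formulas for x^3 + bx^2 + cx + d = 0:
  r1 + r2 + r3 = -b/a = 1
  r1*r2 + r1*r3 + r2*r3 = c/a = -1
  r1*r2*r3 = -d/a = 1


Sum = 1


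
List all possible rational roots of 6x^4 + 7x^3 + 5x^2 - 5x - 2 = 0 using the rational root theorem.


Rational root theorem: possible roots are ±p/q where:
  p divides the constant term (-2): p ∈ {1, 2}
  q divides the leading coefficient (6): q ∈ {1, 2, 3, 6}

All possible rational roots: -2, -1, -2/3, -1/2, -1/3, -1/6, 1/6, 1/3, 1/2, 2/3, 1, 2

-2, -1, -2/3, -1/2, -1/3, -1/6, 1/6, 1/3, 1/2, 2/3, 1, 2


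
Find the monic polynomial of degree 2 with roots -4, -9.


A monic polynomial with roots -4, -9 is:
p(x) = (x + 4)(x + 9)
After multiplying by (x + 4): x + 4
After multiplying by (x + 9): x^2 + 13x + 36

x^2 + 13x + 36


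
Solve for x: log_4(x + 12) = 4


Convert to exponential form: x + 12 = 4^4 = 256
x = 256 - 12 = 244
Check: log_4(244 + 12) = log_4(256) = log_4(256) = 4 ✓

x = 244


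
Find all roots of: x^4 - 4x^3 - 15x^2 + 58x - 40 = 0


Let p(x) = x^4 - 4x^3 - 15x^2 + 58x - 40. By the rational root theorem (leading coefficient 1), any rational root is an integer divisor of 40: try ±1, ±2, ... in turn.
Test x = 1: value = 0 ✓, so (x - 1) is a factor.
Synthetic division by (x - 1): bring down 1; 1(1) - 4 = -3; (-3)(1) - 15 = -18; (-18)(1) + 58 = 40; 40(1) - 40 = 0 → quotient x^3 - 3x^2 - 18x + 40, remainder 0.
Continue with the quotient x^3 - 3x^2 - 18x + 40 (candidates must divide 40; re-test x = 1 first in case it repeats).
Test x = 1: value = 20 ≠ 0.
Test x = -1: value = 54 ≠ 0.
Test x = 2: value = 0 ✓, so (x - 2) is a factor.
Synthetic division by (x - 2): bring down 1; 1(2) - 3 = -1; (-1)(2) - 18 = -20; (-20)(2) + 40 = 0 → quotient x^2 - x - 20, remainder 0.
Solve the quadratic x^2 - x - 20 = 0: discriminant = (-1)^2 - 4(1)(-20) = 1 + 80 = 81.
sqrt(81) = 9, so x = (1 ± 9)/2: x = 5 or x = -4.
Collecting all roots found:

x = -4, x = 1, x = 2, x = 5


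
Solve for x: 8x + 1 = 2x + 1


Starting with: 8x + 1 = 2x + 1
Move all x terms to left: (8 - 2)x = 1 - 1
Simplify: 6x = 0
Divide both sides by 6: x = 0

x = 0


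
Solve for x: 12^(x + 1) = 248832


Express both sides with the same base.
248832 = 12^5
Since the bases match, equate exponents: x + 1 = 5
So x = 5 - (1) = 4

x = 4


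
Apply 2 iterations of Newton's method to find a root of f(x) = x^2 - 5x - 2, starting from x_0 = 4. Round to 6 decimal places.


Newton's method: x_(n+1) = x_n - f(x_n)/f'(x_n)
f(x) = x^2 - 5x - 2
f'(x) = 2x - 5

Iteration 1:
  f(4.000000) = -6.000000
  f'(4.000000) = 3.000000
  x_1 = 4.000000 - (-6.000000)/(3.000000) = 6.000000

Iteration 2:
  f(6.000000) = 4.000000
  f'(6.000000) = 7.000000
  x_2 = 6.000000 - (4.000000)/(7.000000) = 5.428571

x_2 = 5.428571


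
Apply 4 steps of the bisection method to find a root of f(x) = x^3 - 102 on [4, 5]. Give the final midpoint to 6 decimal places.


f(x) = x^3 - 102
f(4) = -38 < 0
f(5) = 23 > 0

Step 1: midpoint = (4.000000 + 5.000000)/2 = 4.500000
  f(4.500000) = -10.875000
  f(mid) < 0, so root is in [4.500000, 5.000000]

Step 2: midpoint = (4.500000 + 5.000000)/2 = 4.750000
  f(4.750000) = 5.171875
  f(mid) > 0, so root is in [4.500000, 4.750000]

Step 3: midpoint = (4.500000 + 4.750000)/2 = 4.625000
  f(4.625000) = -3.068359
  f(mid) < 0, so root is in [4.625000, 4.750000]

Step 4: midpoint = (4.625000 + 4.750000)/2 = 4.687500
  f(4.687500) = 0.996826
  f(mid) > 0, so root is in [4.625000, 4.687500]

midpoint = 4.687500


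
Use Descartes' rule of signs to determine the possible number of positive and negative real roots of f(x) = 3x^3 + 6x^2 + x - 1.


Descartes' rule of signs:

For positive roots, count sign changes in f(x) = 3x^3 + 6x^2 + x - 1:
Signs of coefficients: +, +, +, -
Number of sign changes: 1
Possible positive real roots: 1

For negative roots, examine f(-x) = -3x^3 + 6x^2 - x - 1:
Signs of coefficients: -, +, -, -
Number of sign changes: 2
Possible negative real roots: 2, 0

Positive roots: 1; Negative roots: 2 or 0


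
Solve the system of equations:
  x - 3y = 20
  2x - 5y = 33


Using Cramer's rule:
Determinant D = (1)(-5) - (2)(-3) = -5 + 6 = 1
Dx = (20)(-5) - (33)(-3) = -100 + 99 = -1
Dy = (1)(33) - (2)(20) = 33 - 40 = -7
x = Dx/D = -1/1 = -1
y = Dy/D = -7/1 = -7

x = -1, y = -7


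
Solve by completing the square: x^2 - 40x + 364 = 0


Start: x^2 - 40x + 364 = 0
Move constant: x^2 - 40x = -364
Half of -40 is -20, squared is 400
Add 400 to both sides: x^2 - 40x + 400 = 36
(x - 20)^2 = 36
x - 20 = ±6
x = 20 + 6 = 26 or x = 20 - 6 = 14

x = 14, x = 26


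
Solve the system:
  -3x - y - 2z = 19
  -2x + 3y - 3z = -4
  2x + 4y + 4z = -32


Using Cramer's rule. Expand each determinant along the first row.
D  = (-3)*[3*4 - (-3)*4] - (-1)*[(-2)*4 - (-3)*2] + (-2)*[(-2)*4 - 3*2]
  = (-3)*(24) - (-1)*(-2) + (-2)*(-14) = -46
Dx = 19*[3*4 - (-3)*4] - (-1)*[(-4)*4 - (-3)*(-32)] + (-2)*[(-4)*4 - 3*(-32)]
  = 19*(24) - (-1)*(-112) + (-2)*(80) = 184
Dy = (-3)*[(-4)*4 - (-3)*(-32)] - 19*[(-2)*4 - (-3)*2] + (-2)*[(-2)*(-32) - (-4)*2]
  = (-3)*(-112) - 19*(-2) + (-2)*(72) = 230
Dz = (-3)*[3*(-32) - (-4)*4] - (-1)*[(-2)*(-32) - (-4)*2] + 19*[(-2)*4 - 3*2]
  = (-3)*(-80) - (-1)*(72) + 19*(-14) = 46
x = Dx/D = 184/-46 = -4, y = Dy/D = 230/-46 = -5, z = Dz/D = 46/-46 = -1
Check eq1: (-3)(-4) + (-1)(-5) + (-2)(-1) = 19 = 19 ✓
Check eq2: (-2)(-4) + (3)(-5) + (-3)(-1) = -4 = -4 ✓
Check eq3: (2)(-4) + (4)(-5) + (4)(-1) = -32 = -32 ✓

x = -4, y = -5, z = -1
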